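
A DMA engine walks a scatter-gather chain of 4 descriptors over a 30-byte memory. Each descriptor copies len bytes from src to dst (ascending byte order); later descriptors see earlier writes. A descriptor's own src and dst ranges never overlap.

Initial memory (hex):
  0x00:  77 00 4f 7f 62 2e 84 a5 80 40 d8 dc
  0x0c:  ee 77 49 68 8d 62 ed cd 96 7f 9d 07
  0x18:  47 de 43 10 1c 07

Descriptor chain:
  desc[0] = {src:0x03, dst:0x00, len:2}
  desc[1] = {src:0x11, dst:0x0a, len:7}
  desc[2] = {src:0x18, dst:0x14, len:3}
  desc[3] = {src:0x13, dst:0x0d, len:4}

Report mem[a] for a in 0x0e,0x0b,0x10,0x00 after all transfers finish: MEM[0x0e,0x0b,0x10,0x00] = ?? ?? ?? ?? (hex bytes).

MEM[0x0e,0x0b,0x10,0x00] = 47 ed 43 7f

  after D0: wrote 2B at 0x00 = 7f62
  after D1: wrote 7B at 0x0a = 62edcd967f9d07
  after D2: wrote 3B at 0x14 = 47de43
  after D3: wrote 4B at 0x0d = cd47de43
query mem[0x0e]=0x47, mem[0x0b]=0xed, mem[0x10]=0x43, mem[0x00]=0x7f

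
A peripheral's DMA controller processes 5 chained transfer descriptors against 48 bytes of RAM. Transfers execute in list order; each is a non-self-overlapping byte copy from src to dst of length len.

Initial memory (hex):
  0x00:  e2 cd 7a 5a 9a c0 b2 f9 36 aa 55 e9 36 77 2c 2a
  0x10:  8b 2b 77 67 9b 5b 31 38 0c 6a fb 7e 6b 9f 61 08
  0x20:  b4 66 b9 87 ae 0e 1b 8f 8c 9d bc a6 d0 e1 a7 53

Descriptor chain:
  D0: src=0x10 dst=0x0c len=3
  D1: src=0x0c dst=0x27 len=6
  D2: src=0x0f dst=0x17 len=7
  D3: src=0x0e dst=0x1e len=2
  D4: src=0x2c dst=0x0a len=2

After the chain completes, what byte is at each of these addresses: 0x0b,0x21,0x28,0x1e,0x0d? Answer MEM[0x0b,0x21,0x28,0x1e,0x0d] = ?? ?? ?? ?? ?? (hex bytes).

  after D0: wrote 3B at 0x0c = 8b2b77
  after D1: wrote 6B at 0x27 = 8b2b772a8b2b
  after D2: wrote 7B at 0x17 = 2a8b2b77679b5b
  after D3: wrote 2B at 0x1e = 772a
  after D4: wrote 2B at 0x0a = 2be1
query mem[0x0b]=0xe1, mem[0x21]=0x66, mem[0x28]=0x2b, mem[0x1e]=0x77, mem[0x0d]=0x2b

MEM[0x0b,0x21,0x28,0x1e,0x0d] = e1 66 2b 77 2b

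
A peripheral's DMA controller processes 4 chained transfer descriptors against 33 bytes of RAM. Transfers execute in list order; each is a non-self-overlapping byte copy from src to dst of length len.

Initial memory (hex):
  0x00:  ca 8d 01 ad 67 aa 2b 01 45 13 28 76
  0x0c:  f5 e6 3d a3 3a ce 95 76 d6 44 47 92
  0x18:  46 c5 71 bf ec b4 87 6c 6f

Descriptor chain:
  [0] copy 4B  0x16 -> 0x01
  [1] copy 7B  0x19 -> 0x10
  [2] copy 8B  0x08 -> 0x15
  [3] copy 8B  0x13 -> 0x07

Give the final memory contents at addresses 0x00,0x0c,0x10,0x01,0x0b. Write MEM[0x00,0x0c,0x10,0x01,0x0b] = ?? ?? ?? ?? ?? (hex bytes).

[0] 0x16->0x01 len=4 : 47 92 46 c5
[1] 0x19->0x10 len=7 : c5 71 bf ec b4 87 6c
[2] 0x08->0x15 len=8 : 45 13 28 76 f5 e6 3d a3
[3] 0x13->0x07 len=8 : ec b4 45 13 28 76 f5 e6
query mem[0x00]=0xca, mem[0x0c]=0x76, mem[0x10]=0xc5, mem[0x01]=0x47, mem[0x0b]=0x28

MEM[0x00,0x0c,0x10,0x01,0x0b] = ca 76 c5 47 28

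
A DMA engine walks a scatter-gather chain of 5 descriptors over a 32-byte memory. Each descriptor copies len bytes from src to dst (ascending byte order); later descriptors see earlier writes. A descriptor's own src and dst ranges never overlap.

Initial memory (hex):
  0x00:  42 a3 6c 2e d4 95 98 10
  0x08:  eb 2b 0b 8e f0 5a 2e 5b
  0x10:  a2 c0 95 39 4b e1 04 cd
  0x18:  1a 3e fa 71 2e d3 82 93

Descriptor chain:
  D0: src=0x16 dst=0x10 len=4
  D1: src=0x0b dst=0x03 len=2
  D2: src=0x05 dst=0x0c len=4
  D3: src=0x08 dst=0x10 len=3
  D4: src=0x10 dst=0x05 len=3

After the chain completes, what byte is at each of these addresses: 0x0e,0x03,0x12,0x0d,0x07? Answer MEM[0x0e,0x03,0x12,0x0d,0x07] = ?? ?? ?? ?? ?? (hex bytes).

MEM[0x0e,0x03,0x12,0x0d,0x07] = 10 8e 0b 98 0b

  after D0: wrote 4B at 0x10 = 04cd1a3e
  after D1: wrote 2B at 0x03 = 8ef0
  after D2: wrote 4B at 0x0c = 959810eb
  after D3: wrote 3B at 0x10 = eb2b0b
  after D4: wrote 3B at 0x05 = eb2b0b
query mem[0x0e]=0x10, mem[0x03]=0x8e, mem[0x12]=0x0b, mem[0x0d]=0x98, mem[0x07]=0x0b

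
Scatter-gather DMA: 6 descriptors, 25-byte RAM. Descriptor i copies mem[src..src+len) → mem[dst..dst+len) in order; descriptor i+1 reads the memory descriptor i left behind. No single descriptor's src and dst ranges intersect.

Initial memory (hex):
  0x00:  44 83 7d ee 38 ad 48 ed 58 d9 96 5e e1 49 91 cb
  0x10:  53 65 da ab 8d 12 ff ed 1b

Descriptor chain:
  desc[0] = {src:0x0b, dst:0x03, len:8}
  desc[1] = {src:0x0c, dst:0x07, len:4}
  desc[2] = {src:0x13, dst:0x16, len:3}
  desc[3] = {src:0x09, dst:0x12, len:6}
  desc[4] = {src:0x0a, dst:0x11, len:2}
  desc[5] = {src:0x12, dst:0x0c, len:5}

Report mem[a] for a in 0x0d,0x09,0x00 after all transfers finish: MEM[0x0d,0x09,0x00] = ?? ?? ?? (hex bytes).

MEM[0x0d,0x09,0x00] = cb 91 44

#0 dst[0x03+8] := {0x5e,0xe1,0x49,0x91,0xcb,0x53,0x65,0xda}
#1 dst[0x07+4] := {0xe1,0x49,0x91,0xcb}
#2 dst[0x16+3] := {0xab,0x8d,0x12}
#3 dst[0x12+6] := {0x91,0xcb,0x5e,0xe1,0x49,0x91}
#4 dst[0x11+2] := {0xcb,0x5e}
#5 dst[0x0c+5] := {0x5e,0xcb,0x5e,0xe1,0x49}
query mem[0x0d]=0xcb, mem[0x09]=0x91, mem[0x00]=0x44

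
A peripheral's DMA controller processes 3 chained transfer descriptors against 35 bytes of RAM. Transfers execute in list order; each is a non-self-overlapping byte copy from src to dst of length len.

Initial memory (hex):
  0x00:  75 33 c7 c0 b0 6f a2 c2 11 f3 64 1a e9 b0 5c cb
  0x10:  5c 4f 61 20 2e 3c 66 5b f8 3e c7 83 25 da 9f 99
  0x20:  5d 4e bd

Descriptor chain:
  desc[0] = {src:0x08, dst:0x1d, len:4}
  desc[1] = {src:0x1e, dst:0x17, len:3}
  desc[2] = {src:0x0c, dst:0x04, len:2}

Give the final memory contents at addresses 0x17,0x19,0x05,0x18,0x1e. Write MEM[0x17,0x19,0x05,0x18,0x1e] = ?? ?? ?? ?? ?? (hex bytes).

  after D0: wrote 4B at 0x1d = 11f3641a
  after D1: wrote 3B at 0x17 = f3641a
  after D2: wrote 2B at 0x04 = e9b0
query mem[0x17]=0xf3, mem[0x19]=0x1a, mem[0x05]=0xb0, mem[0x18]=0x64, mem[0x1e]=0xf3

MEM[0x17,0x19,0x05,0x18,0x1e] = f3 1a b0 64 f3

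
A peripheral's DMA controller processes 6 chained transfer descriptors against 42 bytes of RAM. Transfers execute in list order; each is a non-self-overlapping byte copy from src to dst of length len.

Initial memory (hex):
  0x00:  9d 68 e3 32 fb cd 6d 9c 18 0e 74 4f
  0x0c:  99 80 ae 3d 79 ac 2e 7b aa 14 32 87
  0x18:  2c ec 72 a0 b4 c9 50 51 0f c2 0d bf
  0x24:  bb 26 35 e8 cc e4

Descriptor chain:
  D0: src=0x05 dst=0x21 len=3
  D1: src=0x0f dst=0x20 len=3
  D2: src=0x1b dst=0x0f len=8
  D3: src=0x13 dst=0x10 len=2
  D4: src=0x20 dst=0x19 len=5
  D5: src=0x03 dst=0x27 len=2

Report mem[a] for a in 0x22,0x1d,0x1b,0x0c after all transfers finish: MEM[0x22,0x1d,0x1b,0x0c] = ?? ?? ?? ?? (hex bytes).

MEM[0x22,0x1d,0x1b,0x0c] = ac bb ac 99

[0] 0x05->0x21 len=3 : cd 6d 9c
[1] 0x0f->0x20 len=3 : 3d 79 ac
[2] 0x1b->0x0f len=8 : a0 b4 c9 50 51 3d 79 ac
[3] 0x13->0x10 len=2 : 51 3d
[4] 0x20->0x19 len=5 : 3d 79 ac 9c bb
[5] 0x03->0x27 len=2 : 32 fb
query mem[0x22]=0xac, mem[0x1d]=0xbb, mem[0x1b]=0xac, mem[0x0c]=0x99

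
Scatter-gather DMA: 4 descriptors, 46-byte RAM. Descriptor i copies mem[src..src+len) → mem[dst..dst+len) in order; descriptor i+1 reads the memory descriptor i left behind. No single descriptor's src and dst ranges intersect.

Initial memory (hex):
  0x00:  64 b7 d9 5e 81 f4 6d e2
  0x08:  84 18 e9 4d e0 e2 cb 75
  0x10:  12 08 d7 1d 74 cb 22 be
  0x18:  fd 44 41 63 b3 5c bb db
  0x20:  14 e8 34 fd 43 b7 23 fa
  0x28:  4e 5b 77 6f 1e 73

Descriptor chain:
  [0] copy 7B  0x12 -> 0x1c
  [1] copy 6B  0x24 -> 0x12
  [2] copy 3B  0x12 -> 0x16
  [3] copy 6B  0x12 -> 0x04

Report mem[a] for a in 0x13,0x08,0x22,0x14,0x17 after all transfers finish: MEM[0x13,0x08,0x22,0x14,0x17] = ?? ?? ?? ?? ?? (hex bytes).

MEM[0x13,0x08,0x22,0x14,0x17] = b7 43 fd 23 b7

  after D0: wrote 7B at 0x1c = d71d74cb22befd
  after D1: wrote 6B at 0x12 = 43b723fa4e5b
  after D2: wrote 3B at 0x16 = 43b723
  after D3: wrote 6B at 0x04 = 43b723fa43b7
query mem[0x13]=0xb7, mem[0x08]=0x43, mem[0x22]=0xfd, mem[0x14]=0x23, mem[0x17]=0xb7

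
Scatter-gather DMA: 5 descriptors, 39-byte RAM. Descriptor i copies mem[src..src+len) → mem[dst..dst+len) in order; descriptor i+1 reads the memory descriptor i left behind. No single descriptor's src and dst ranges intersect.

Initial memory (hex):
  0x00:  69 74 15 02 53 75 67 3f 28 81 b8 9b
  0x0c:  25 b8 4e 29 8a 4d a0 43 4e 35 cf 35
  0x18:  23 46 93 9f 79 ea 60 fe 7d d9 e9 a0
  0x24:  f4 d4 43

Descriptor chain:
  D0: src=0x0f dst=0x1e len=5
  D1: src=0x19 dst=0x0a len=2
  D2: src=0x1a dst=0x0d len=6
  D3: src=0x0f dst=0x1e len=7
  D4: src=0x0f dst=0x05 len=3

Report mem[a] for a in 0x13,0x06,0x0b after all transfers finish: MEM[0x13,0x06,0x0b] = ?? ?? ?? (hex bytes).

MEM[0x13,0x06,0x0b] = 43 ea 93

D0: mem[0x1e..0x22] <- [29 8a 4d a0 43]
D1: mem[0x0a..0x0b] <- [46 93]
D2: mem[0x0d..0x12] <- [93 9f 79 ea 29 8a]
D3: mem[0x1e..0x24] <- [79 ea 29 8a 43 4e 35]
D4: mem[0x05..0x07] <- [79 ea 29]
query mem[0x13]=0x43, mem[0x06]=0xea, mem[0x0b]=0x93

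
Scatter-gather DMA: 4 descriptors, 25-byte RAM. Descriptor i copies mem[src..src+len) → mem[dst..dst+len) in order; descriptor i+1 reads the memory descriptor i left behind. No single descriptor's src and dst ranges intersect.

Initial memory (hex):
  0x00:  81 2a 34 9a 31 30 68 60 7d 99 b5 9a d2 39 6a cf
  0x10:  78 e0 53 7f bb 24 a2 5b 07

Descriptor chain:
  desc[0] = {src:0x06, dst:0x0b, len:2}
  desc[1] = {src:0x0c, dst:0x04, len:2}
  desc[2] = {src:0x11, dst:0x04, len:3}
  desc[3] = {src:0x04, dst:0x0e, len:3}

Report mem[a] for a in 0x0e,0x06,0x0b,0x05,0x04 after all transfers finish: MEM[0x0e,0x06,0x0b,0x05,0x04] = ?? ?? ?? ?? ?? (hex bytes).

D0: mem[0x0b..0x0c] <- [68 60]
D1: mem[0x04..0x05] <- [60 39]
D2: mem[0x04..0x06] <- [e0 53 7f]
D3: mem[0x0e..0x10] <- [e0 53 7f]
query mem[0x0e]=0xe0, mem[0x06]=0x7f, mem[0x0b]=0x68, mem[0x05]=0x53, mem[0x04]=0xe0

MEM[0x0e,0x06,0x0b,0x05,0x04] = e0 7f 68 53 e0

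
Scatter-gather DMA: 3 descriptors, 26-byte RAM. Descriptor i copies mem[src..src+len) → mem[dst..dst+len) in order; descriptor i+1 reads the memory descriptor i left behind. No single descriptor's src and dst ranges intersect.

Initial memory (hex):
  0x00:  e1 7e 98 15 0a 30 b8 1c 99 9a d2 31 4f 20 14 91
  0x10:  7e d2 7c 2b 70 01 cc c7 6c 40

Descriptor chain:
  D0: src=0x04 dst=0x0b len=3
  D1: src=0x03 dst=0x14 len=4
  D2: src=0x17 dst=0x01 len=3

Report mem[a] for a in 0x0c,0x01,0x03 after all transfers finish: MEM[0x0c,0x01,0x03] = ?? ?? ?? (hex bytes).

  after D0: wrote 3B at 0x0b = 0a30b8
  after D1: wrote 4B at 0x14 = 150a30b8
  after D2: wrote 3B at 0x01 = b86c40
query mem[0x0c]=0x30, mem[0x01]=0xb8, mem[0x03]=0x40

MEM[0x0c,0x01,0x03] = 30 b8 40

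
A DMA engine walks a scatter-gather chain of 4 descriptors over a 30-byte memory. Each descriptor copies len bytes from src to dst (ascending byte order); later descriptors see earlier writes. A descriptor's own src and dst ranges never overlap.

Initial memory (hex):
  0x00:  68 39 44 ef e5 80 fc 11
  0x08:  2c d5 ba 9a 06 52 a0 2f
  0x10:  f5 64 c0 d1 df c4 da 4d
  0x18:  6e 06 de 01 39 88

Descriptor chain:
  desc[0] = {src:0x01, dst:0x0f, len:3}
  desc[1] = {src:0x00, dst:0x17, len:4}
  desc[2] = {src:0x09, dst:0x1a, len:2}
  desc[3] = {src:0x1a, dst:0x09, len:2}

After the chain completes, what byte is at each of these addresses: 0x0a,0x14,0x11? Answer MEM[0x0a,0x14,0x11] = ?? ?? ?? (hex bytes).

  after D0: wrote 3B at 0x0f = 3944ef
  after D1: wrote 4B at 0x17 = 683944ef
  after D2: wrote 2B at 0x1a = d5ba
  after D3: wrote 2B at 0x09 = d5ba
query mem[0x0a]=0xba, mem[0x14]=0xdf, mem[0x11]=0xef

MEM[0x0a,0x14,0x11] = ba df ef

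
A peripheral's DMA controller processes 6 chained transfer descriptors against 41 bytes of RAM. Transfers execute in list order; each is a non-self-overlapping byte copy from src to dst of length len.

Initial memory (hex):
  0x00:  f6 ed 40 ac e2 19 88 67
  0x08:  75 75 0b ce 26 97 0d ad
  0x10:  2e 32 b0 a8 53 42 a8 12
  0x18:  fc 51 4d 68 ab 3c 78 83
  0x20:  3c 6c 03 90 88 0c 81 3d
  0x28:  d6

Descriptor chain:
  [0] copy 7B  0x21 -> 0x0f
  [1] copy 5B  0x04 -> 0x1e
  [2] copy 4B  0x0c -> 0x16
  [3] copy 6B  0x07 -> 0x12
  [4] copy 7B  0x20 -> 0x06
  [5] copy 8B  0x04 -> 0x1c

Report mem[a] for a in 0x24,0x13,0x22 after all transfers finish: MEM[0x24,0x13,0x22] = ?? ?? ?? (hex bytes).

#0 dst[0x0f+7] := {0x6c,0x03,0x90,0x88,0x0c,0x81,0x3d}
#1 dst[0x1e+5] := {0xe2,0x19,0x88,0x67,0x75}
#2 dst[0x16+4] := {0x26,0x97,0x0d,0x6c}
#3 dst[0x12+6] := {0x67,0x75,0x75,0x0b,0xce,0x26}
#4 dst[0x06+7] := {0x88,0x67,0x75,0x90,0x88,0x0c,0x81}
#5 dst[0x1c+8] := {0xe2,0x19,0x88,0x67,0x75,0x90,0x88,0x0c}
query mem[0x24]=0x88, mem[0x13]=0x75, mem[0x22]=0x88

MEM[0x24,0x13,0x22] = 88 75 88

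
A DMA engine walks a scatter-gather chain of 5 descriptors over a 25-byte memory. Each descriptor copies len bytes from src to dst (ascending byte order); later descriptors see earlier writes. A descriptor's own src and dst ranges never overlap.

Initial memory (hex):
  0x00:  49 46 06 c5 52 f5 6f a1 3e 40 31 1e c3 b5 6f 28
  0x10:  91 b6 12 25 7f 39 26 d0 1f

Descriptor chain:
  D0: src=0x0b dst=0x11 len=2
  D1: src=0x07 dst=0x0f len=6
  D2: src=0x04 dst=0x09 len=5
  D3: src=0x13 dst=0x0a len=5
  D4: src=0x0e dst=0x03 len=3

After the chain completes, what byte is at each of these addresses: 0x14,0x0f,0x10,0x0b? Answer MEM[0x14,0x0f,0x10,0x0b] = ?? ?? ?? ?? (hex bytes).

MEM[0x14,0x0f,0x10,0x0b] = c3 a1 3e c3

  after D0: wrote 2B at 0x11 = 1ec3
  after D1: wrote 6B at 0x0f = a13e40311ec3
  after D2: wrote 5B at 0x09 = 52f56fa13e
  after D3: wrote 5B at 0x0a = 1ec33926d0
  after D4: wrote 3B at 0x03 = d0a13e
query mem[0x14]=0xc3, mem[0x0f]=0xa1, mem[0x10]=0x3e, mem[0x0b]=0xc3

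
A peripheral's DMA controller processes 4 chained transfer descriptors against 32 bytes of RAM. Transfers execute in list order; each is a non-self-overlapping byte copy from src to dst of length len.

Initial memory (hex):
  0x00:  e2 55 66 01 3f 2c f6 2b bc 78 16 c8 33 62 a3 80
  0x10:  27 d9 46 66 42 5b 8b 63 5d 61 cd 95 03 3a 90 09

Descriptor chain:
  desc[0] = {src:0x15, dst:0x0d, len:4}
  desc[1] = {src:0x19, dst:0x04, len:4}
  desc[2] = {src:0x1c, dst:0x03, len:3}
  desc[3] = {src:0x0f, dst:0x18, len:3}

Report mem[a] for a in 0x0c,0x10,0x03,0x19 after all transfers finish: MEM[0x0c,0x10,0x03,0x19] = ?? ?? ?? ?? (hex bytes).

[0] 0x15->0x0d len=4 : 5b 8b 63 5d
[1] 0x19->0x04 len=4 : 61 cd 95 03
[2] 0x1c->0x03 len=3 : 03 3a 90
[3] 0x0f->0x18 len=3 : 63 5d d9
query mem[0x0c]=0x33, mem[0x10]=0x5d, mem[0x03]=0x03, mem[0x19]=0x5d

MEM[0x0c,0x10,0x03,0x19] = 33 5d 03 5d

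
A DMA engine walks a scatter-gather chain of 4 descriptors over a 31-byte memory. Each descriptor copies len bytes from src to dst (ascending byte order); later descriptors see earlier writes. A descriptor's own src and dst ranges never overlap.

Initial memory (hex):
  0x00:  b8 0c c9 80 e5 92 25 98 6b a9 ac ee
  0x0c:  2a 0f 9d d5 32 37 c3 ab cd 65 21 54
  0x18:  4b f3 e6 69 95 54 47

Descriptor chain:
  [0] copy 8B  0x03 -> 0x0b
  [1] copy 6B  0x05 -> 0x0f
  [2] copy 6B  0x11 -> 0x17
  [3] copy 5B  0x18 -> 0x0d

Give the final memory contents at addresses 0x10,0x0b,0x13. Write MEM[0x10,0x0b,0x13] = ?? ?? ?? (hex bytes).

  after D0: wrote 8B at 0x0b = 80e59225986ba9ac
  after D1: wrote 6B at 0x0f = 9225986ba9ac
  after D2: wrote 6B at 0x17 = 986ba9ac6521
  after D3: wrote 5B at 0x0d = 6ba9ac6521
query mem[0x10]=0x65, mem[0x0b]=0x80, mem[0x13]=0xa9

MEM[0x10,0x0b,0x13] = 65 80 a9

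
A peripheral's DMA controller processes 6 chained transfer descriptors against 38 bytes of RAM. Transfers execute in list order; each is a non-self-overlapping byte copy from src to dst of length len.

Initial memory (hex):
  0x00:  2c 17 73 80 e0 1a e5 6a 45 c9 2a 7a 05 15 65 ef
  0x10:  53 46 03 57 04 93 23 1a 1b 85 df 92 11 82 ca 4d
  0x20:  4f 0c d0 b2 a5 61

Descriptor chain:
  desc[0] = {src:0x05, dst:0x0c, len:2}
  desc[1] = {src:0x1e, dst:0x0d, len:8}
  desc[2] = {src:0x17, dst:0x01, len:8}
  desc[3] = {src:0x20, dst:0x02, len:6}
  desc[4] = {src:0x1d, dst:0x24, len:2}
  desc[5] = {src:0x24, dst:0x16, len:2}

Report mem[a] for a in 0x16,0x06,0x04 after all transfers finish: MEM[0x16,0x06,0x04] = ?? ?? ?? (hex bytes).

D0: mem[0x0c..0x0d] <- [1a e5]
D1: mem[0x0d..0x14] <- [ca 4d 4f 0c d0 b2 a5 61]
D2: mem[0x01..0x08] <- [1a 1b 85 df 92 11 82 ca]
D3: mem[0x02..0x07] <- [4f 0c d0 b2 a5 61]
D4: mem[0x24..0x25] <- [82 ca]
D5: mem[0x16..0x17] <- [82 ca]
query mem[0x16]=0x82, mem[0x06]=0xa5, mem[0x04]=0xd0

MEM[0x16,0x06,0x04] = 82 a5 d0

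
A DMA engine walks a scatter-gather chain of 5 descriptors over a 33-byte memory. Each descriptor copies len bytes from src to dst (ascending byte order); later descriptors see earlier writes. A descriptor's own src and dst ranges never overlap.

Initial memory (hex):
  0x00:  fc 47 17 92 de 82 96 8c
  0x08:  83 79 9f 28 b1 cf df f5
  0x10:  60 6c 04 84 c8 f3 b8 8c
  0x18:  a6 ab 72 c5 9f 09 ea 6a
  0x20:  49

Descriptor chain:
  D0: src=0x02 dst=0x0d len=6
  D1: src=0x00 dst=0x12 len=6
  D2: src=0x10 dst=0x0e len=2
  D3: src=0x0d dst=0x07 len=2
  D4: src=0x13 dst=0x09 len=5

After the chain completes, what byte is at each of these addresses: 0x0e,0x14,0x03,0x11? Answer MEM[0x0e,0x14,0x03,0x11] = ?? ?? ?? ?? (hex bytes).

MEM[0x0e,0x14,0x03,0x11] = 82 17 92 96

D0: mem[0x0d..0x12] <- [17 92 de 82 96 8c]
D1: mem[0x12..0x17] <- [fc 47 17 92 de 82]
D2: mem[0x0e..0x0f] <- [82 96]
D3: mem[0x07..0x08] <- [17 82]
D4: mem[0x09..0x0d] <- [47 17 92 de 82]
query mem[0x0e]=0x82, mem[0x14]=0x17, mem[0x03]=0x92, mem[0x11]=0x96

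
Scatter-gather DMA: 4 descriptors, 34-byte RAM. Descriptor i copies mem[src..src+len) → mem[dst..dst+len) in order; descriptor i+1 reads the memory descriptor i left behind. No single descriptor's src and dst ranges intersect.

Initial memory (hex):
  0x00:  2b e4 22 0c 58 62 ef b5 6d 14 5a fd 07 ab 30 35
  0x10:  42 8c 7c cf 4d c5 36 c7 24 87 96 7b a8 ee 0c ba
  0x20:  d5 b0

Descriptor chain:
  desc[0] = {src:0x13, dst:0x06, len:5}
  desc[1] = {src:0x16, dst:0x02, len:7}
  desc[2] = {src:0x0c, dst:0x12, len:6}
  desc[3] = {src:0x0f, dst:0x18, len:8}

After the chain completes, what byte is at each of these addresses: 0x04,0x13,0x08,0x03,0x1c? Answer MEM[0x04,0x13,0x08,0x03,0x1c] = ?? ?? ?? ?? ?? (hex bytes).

[0] 0x13->0x06 len=5 : cf 4d c5 36 c7
[1] 0x16->0x02 len=7 : 36 c7 24 87 96 7b a8
[2] 0x0c->0x12 len=6 : 07 ab 30 35 42 8c
[3] 0x0f->0x18 len=8 : 35 42 8c 07 ab 30 35 42
query mem[0x04]=0x24, mem[0x13]=0xab, mem[0x08]=0xa8, mem[0x03]=0xc7, mem[0x1c]=0xab

MEM[0x04,0x13,0x08,0x03,0x1c] = 24 ab a8 c7 ab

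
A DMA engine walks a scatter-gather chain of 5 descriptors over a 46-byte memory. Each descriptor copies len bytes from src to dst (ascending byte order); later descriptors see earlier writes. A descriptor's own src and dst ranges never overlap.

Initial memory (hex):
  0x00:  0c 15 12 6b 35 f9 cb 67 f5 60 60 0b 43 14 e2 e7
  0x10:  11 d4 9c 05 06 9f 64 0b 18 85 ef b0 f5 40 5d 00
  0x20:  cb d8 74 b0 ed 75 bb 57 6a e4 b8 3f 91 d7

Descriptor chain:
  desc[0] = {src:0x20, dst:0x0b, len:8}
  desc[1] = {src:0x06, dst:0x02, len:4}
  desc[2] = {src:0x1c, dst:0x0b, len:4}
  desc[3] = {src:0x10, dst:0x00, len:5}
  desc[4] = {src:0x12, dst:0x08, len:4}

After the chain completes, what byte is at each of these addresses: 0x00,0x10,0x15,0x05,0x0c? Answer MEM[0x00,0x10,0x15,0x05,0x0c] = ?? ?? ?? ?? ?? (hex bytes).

#0 dst[0x0b+8] := {0xcb,0xd8,0x74,0xb0,0xed,0x75,0xbb,0x57}
#1 dst[0x02+4] := {0xcb,0x67,0xf5,0x60}
#2 dst[0x0b+4] := {0xf5,0x40,0x5d,0x00}
#3 dst[0x00+5] := {0x75,0xbb,0x57,0x05,0x06}
#4 dst[0x08+4] := {0x57,0x05,0x06,0x9f}
query mem[0x00]=0x75, mem[0x10]=0x75, mem[0x15]=0x9f, mem[0x05]=0x60, mem[0x0c]=0x40

MEM[0x00,0x10,0x15,0x05,0x0c] = 75 75 9f 60 40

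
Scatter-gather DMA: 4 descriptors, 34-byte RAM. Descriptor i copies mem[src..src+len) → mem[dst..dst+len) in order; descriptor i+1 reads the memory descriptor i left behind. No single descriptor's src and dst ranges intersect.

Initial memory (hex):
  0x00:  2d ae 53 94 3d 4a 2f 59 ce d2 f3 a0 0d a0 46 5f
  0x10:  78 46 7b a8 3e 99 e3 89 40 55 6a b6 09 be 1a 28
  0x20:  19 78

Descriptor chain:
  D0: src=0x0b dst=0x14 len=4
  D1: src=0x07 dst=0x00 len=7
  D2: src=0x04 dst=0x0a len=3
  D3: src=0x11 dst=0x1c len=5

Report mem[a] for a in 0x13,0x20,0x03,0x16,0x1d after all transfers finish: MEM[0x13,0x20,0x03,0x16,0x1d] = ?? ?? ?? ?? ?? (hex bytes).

[0] 0x0b->0x14 len=4 : a0 0d a0 46
[1] 0x07->0x00 len=7 : 59 ce d2 f3 a0 0d a0
[2] 0x04->0x0a len=3 : a0 0d a0
[3] 0x11->0x1c len=5 : 46 7b a8 a0 0d
query mem[0x13]=0xa8, mem[0x20]=0x0d, mem[0x03]=0xf3, mem[0x16]=0xa0, mem[0x1d]=0x7b

MEM[0x13,0x20,0x03,0x16,0x1d] = a8 0d f3 a0 7b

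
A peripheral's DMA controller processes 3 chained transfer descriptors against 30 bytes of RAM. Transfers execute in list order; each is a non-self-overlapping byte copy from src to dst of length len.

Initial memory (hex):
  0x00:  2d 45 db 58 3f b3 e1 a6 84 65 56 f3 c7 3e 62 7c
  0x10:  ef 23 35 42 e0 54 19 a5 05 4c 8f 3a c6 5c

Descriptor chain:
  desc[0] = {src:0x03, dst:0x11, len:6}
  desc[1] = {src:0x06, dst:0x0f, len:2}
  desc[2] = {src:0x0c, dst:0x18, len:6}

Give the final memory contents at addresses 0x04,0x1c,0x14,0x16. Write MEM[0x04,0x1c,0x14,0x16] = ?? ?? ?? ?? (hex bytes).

#0 dst[0x11+6] := {0x58,0x3f,0xb3,0xe1,0xa6,0x84}
#1 dst[0x0f+2] := {0xe1,0xa6}
#2 dst[0x18+6] := {0xc7,0x3e,0x62,0xe1,0xa6,0x58}
query mem[0x04]=0x3f, mem[0x1c]=0xa6, mem[0x14]=0xe1, mem[0x16]=0x84

MEM[0x04,0x1c,0x14,0x16] = 3f a6 e1 84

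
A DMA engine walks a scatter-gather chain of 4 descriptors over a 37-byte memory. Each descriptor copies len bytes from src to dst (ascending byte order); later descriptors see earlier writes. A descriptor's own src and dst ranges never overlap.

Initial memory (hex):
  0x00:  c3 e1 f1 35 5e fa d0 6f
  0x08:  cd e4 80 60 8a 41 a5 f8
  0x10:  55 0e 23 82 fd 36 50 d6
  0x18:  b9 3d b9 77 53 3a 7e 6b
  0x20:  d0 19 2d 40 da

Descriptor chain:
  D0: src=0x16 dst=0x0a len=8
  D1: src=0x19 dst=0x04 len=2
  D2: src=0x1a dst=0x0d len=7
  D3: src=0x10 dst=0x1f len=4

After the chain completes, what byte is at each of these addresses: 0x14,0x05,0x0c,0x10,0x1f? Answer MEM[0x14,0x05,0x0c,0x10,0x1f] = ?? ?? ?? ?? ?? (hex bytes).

MEM[0x14,0x05,0x0c,0x10,0x1f] = fd b9 b9 3a 3a

D0: mem[0x0a..0x11] <- [50 d6 b9 3d b9 77 53 3a]
D1: mem[0x04..0x05] <- [3d b9]
D2: mem[0x0d..0x13] <- [b9 77 53 3a 7e 6b d0]
D3: mem[0x1f..0x22] <- [3a 7e 6b d0]
query mem[0x14]=0xfd, mem[0x05]=0xb9, mem[0x0c]=0xb9, mem[0x10]=0x3a, mem[0x1f]=0x3a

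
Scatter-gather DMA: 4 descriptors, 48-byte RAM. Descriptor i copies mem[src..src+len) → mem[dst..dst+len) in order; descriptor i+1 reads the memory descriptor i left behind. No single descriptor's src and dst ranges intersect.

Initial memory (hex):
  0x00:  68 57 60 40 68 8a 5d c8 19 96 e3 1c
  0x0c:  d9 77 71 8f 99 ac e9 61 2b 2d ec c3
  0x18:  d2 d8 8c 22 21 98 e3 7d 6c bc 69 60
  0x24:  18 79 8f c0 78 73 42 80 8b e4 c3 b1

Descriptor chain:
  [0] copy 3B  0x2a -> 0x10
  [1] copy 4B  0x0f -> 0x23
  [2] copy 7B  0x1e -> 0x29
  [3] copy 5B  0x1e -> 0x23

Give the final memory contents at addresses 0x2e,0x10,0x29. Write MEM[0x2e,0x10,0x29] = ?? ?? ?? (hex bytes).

  after D0: wrote 3B at 0x10 = 42808b
  after D1: wrote 4B at 0x23 = 8f42808b
  after D2: wrote 7B at 0x29 = e37d6cbc698f42
  after D3: wrote 5B at 0x23 = e37d6cbc69
query mem[0x2e]=0x8f, mem[0x10]=0x42, mem[0x29]=0xe3

MEM[0x2e,0x10,0x29] = 8f 42 e3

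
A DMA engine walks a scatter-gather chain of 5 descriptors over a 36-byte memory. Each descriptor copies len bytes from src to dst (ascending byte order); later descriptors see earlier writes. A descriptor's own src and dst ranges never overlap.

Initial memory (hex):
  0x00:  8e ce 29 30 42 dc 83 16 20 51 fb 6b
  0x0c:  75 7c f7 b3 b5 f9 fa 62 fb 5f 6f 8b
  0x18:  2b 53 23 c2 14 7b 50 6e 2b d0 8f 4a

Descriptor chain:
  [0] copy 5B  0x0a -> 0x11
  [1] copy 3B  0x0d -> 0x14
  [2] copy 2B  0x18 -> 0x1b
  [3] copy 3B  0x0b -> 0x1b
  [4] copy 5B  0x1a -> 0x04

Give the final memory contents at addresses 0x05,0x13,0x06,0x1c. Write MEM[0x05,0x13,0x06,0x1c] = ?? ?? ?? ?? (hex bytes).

MEM[0x05,0x13,0x06,0x1c] = 6b 75 75 75

D0: mem[0x11..0x15] <- [fb 6b 75 7c f7]
D1: mem[0x14..0x16] <- [7c f7 b3]
D2: mem[0x1b..0x1c] <- [2b 53]
D3: mem[0x1b..0x1d] <- [6b 75 7c]
D4: mem[0x04..0x08] <- [23 6b 75 7c 50]
query mem[0x05]=0x6b, mem[0x13]=0x75, mem[0x06]=0x75, mem[0x1c]=0x75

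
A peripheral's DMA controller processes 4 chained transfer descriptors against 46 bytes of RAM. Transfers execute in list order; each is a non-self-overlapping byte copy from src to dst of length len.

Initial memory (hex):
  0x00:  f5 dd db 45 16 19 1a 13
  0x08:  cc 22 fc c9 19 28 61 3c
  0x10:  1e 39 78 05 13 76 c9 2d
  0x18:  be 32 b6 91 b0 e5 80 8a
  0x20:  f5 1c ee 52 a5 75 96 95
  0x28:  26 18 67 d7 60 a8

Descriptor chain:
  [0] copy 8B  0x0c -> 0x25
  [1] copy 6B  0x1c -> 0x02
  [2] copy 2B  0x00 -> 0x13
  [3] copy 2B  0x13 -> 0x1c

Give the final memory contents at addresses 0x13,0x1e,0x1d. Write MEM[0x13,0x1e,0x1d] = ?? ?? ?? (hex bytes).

MEM[0x13,0x1e,0x1d] = f5 80 dd

D0: mem[0x25..0x2c] <- [19 28 61 3c 1e 39 78 05]
D1: mem[0x02..0x07] <- [b0 e5 80 8a f5 1c]
D2: mem[0x13..0x14] <- [f5 dd]
D3: mem[0x1c..0x1d] <- [f5 dd]
query mem[0x13]=0xf5, mem[0x1e]=0x80, mem[0x1d]=0xdd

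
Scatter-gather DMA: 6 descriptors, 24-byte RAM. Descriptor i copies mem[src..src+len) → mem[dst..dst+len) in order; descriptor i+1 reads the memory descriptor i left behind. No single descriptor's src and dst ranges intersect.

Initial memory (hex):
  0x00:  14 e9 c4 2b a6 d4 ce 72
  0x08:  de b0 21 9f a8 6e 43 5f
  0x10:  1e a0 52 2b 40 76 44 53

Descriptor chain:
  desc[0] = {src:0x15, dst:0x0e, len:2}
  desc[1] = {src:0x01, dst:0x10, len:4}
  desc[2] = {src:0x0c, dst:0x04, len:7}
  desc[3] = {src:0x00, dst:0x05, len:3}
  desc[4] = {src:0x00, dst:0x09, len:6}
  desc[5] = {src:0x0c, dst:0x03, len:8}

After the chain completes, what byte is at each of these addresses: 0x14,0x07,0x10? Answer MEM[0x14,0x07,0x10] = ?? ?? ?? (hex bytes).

MEM[0x14,0x07,0x10] = 40 e9 e9

#0 dst[0x0e+2] := {0x76,0x44}
#1 dst[0x10+4] := {0xe9,0xc4,0x2b,0xa6}
#2 dst[0x04+7] := {0xa8,0x6e,0x76,0x44,0xe9,0xc4,0x2b}
#3 dst[0x05+3] := {0x14,0xe9,0xc4}
#4 dst[0x09+6] := {0x14,0xe9,0xc4,0x2b,0xa8,0x14}
#5 dst[0x03+8] := {0x2b,0xa8,0x14,0x44,0xe9,0xc4,0x2b,0xa6}
query mem[0x14]=0x40, mem[0x07]=0xe9, mem[0x10]=0xe9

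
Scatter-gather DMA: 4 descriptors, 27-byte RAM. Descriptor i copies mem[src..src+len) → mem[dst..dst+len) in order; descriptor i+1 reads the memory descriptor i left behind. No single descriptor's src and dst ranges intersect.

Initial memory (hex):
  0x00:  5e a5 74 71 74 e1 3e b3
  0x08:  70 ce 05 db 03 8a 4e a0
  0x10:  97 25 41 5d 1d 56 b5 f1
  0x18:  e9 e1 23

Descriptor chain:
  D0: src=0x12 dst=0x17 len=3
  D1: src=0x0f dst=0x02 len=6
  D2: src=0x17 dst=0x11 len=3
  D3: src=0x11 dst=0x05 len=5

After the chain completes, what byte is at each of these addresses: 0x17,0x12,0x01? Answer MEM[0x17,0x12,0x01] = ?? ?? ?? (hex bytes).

D0: mem[0x17..0x19] <- [41 5d 1d]
D1: mem[0x02..0x07] <- [a0 97 25 41 5d 1d]
D2: mem[0x11..0x13] <- [41 5d 1d]
D3: mem[0x05..0x09] <- [41 5d 1d 1d 56]
query mem[0x17]=0x41, mem[0x12]=0x5d, mem[0x01]=0xa5

MEM[0x17,0x12,0x01] = 41 5d a5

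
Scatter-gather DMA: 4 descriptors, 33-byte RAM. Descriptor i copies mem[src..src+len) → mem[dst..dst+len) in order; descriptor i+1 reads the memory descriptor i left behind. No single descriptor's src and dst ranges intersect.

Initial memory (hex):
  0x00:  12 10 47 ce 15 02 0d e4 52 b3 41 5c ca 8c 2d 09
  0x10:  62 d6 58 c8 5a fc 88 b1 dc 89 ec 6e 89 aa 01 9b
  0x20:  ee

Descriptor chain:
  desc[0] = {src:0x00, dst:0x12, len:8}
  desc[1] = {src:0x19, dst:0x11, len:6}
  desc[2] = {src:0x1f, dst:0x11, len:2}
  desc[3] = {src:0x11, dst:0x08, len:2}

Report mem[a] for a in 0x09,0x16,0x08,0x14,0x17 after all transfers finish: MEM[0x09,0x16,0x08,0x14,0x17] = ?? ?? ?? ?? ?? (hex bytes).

[0] 0x00->0x12 len=8 : 12 10 47 ce 15 02 0d e4
[1] 0x19->0x11 len=6 : e4 ec 6e 89 aa 01
[2] 0x1f->0x11 len=2 : 9b ee
[3] 0x11->0x08 len=2 : 9b ee
query mem[0x09]=0xee, mem[0x16]=0x01, mem[0x08]=0x9b, mem[0x14]=0x89, mem[0x17]=0x02

MEM[0x09,0x16,0x08,0x14,0x17] = ee 01 9b 89 02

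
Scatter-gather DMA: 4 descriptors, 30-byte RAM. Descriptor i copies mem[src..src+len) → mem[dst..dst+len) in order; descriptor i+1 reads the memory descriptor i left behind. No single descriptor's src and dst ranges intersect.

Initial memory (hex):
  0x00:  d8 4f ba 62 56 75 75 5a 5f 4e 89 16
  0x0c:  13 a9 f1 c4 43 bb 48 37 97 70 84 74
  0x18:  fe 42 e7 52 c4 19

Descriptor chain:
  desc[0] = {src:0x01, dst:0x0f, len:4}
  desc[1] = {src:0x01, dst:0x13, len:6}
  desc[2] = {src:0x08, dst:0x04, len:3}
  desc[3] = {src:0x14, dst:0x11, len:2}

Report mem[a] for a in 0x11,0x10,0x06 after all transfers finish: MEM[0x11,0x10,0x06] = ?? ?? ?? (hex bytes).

#0 dst[0x0f+4] := {0x4f,0xba,0x62,0x56}
#1 dst[0x13+6] := {0x4f,0xba,0x62,0x56,0x75,0x75}
#2 dst[0x04+3] := {0x5f,0x4e,0x89}
#3 dst[0x11+2] := {0xba,0x62}
query mem[0x11]=0xba, mem[0x10]=0xba, mem[0x06]=0x89

MEM[0x11,0x10,0x06] = ba ba 89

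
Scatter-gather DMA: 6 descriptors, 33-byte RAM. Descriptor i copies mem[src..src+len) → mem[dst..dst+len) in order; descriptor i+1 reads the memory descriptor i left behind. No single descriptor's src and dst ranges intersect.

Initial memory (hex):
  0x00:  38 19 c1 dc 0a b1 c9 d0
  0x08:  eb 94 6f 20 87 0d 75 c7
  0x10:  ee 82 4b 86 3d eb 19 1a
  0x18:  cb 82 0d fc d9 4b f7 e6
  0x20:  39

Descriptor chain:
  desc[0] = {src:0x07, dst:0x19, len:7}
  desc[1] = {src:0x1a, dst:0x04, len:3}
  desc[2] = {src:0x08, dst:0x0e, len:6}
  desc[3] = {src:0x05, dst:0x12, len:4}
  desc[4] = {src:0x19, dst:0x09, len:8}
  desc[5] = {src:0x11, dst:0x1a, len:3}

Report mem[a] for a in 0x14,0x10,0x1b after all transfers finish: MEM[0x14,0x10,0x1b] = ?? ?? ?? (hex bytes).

MEM[0x14,0x10,0x1b] = d0 39 94

  after D0: wrote 7B at 0x19 = d0eb946f20870d
  after D1: wrote 3B at 0x04 = eb946f
  after D2: wrote 6B at 0x0e = eb946f20870d
  after D3: wrote 4B at 0x12 = 946fd0eb
  after D4: wrote 8B at 0x09 = d0eb946f20870d39
  after D5: wrote 3B at 0x1a = 20946f
query mem[0x14]=0xd0, mem[0x10]=0x39, mem[0x1b]=0x94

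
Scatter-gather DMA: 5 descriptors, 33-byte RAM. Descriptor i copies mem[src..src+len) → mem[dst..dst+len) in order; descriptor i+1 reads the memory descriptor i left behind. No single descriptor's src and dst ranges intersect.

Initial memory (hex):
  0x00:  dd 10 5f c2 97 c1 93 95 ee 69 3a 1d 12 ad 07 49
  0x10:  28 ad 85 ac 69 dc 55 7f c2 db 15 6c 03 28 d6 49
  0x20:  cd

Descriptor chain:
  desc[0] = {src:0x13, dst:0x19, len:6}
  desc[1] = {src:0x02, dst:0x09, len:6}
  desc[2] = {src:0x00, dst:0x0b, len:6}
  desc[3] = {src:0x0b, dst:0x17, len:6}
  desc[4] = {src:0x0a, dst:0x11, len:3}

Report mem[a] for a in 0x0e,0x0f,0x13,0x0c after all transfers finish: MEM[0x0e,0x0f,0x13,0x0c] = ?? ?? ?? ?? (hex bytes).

MEM[0x0e,0x0f,0x13,0x0c] = c2 97 10 10

#0 dst[0x19+6] := {0xac,0x69,0xdc,0x55,0x7f,0xc2}
#1 dst[0x09+6] := {0x5f,0xc2,0x97,0xc1,0x93,0x95}
#2 dst[0x0b+6] := {0xdd,0x10,0x5f,0xc2,0x97,0xc1}
#3 dst[0x17+6] := {0xdd,0x10,0x5f,0xc2,0x97,0xc1}
#4 dst[0x11+3] := {0xc2,0xdd,0x10}
query mem[0x0e]=0xc2, mem[0x0f]=0x97, mem[0x13]=0x10, mem[0x0c]=0x10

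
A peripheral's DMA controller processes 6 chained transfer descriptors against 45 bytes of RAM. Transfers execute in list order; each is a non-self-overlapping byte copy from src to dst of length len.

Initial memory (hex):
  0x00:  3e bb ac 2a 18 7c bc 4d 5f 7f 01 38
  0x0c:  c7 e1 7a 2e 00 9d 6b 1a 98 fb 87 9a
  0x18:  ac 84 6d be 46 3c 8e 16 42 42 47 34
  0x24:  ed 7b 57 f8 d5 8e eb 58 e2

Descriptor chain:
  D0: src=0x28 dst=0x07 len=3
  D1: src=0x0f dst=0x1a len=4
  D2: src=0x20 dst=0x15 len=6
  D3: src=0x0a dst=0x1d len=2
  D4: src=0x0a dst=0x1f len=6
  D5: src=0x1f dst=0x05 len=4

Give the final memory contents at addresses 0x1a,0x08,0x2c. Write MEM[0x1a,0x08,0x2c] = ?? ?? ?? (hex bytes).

MEM[0x1a,0x08,0x2c] = 7b e1 e2

  after D0: wrote 3B at 0x07 = d58eeb
  after D1: wrote 4B at 0x1a = 2e009d6b
  after D2: wrote 6B at 0x15 = 42424734ed7b
  after D3: wrote 2B at 0x1d = 0138
  after D4: wrote 6B at 0x1f = 0138c7e17a2e
  after D5: wrote 4B at 0x05 = 0138c7e1
query mem[0x1a]=0x7b, mem[0x08]=0xe1, mem[0x2c]=0xe2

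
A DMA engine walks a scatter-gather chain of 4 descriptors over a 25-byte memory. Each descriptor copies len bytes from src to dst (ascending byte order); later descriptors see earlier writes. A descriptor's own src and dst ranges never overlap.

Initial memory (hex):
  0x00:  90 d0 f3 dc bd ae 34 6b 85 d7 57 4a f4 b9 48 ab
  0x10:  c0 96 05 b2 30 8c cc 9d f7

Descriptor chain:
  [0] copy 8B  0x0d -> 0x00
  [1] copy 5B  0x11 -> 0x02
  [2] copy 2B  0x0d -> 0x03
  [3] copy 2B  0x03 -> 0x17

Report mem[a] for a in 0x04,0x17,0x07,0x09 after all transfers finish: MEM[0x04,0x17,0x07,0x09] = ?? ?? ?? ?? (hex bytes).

MEM[0x04,0x17,0x07,0x09] = 48 b9 30 d7

[0] 0x0d->0x00 len=8 : b9 48 ab c0 96 05 b2 30
[1] 0x11->0x02 len=5 : 96 05 b2 30 8c
[2] 0x0d->0x03 len=2 : b9 48
[3] 0x03->0x17 len=2 : b9 48
query mem[0x04]=0x48, mem[0x17]=0xb9, mem[0x07]=0x30, mem[0x09]=0xd7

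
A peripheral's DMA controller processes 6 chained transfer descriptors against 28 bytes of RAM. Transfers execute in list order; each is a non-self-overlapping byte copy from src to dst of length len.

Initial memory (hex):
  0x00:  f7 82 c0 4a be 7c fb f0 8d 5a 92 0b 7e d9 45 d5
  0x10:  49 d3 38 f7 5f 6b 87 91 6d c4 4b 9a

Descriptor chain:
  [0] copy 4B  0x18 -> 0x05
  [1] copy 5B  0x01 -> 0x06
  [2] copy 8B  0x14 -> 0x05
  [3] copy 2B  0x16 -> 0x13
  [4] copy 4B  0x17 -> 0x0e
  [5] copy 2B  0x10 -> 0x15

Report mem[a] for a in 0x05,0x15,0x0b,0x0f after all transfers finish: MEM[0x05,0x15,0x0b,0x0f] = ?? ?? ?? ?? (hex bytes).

MEM[0x05,0x15,0x0b,0x0f] = 5f c4 4b 6d

[0] 0x18->0x05 len=4 : 6d c4 4b 9a
[1] 0x01->0x06 len=5 : 82 c0 4a be 6d
[2] 0x14->0x05 len=8 : 5f 6b 87 91 6d c4 4b 9a
[3] 0x16->0x13 len=2 : 87 91
[4] 0x17->0x0e len=4 : 91 6d c4 4b
[5] 0x10->0x15 len=2 : c4 4b
query mem[0x05]=0x5f, mem[0x15]=0xc4, mem[0x0b]=0x4b, mem[0x0f]=0x6d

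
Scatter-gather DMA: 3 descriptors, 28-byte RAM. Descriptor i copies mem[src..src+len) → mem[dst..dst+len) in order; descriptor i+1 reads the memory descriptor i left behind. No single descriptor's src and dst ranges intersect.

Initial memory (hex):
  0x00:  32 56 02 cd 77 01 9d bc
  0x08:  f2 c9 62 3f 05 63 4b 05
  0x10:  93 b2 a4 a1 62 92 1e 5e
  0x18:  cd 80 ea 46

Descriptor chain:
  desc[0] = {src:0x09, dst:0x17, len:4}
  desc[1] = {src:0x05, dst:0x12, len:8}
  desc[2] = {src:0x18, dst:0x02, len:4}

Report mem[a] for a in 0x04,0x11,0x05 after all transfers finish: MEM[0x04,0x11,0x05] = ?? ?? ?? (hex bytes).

MEM[0x04,0x11,0x05] = 05 b2 46

  after D0: wrote 4B at 0x17 = c9623f05
  after D1: wrote 8B at 0x12 = 019dbcf2c9623f05
  after D2: wrote 4B at 0x02 = 3f050546
query mem[0x04]=0x05, mem[0x11]=0xb2, mem[0x05]=0x46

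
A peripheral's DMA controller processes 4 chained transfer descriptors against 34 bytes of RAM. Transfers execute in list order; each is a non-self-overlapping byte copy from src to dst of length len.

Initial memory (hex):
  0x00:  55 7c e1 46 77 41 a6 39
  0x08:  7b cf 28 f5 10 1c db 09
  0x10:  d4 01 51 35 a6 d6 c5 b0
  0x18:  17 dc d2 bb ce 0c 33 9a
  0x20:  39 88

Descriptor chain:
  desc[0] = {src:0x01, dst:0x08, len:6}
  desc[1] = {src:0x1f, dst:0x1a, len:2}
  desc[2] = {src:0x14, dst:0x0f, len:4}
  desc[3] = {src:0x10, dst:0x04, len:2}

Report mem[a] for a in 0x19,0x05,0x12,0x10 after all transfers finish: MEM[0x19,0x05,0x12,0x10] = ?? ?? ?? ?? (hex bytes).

D0: mem[0x08..0x0d] <- [7c e1 46 77 41 a6]
D1: mem[0x1a..0x1b] <- [9a 39]
D2: mem[0x0f..0x12] <- [a6 d6 c5 b0]
D3: mem[0x04..0x05] <- [d6 c5]
query mem[0x19]=0xdc, mem[0x05]=0xc5, mem[0x12]=0xb0, mem[0x10]=0xd6

MEM[0x19,0x05,0x12,0x10] = dc c5 b0 d6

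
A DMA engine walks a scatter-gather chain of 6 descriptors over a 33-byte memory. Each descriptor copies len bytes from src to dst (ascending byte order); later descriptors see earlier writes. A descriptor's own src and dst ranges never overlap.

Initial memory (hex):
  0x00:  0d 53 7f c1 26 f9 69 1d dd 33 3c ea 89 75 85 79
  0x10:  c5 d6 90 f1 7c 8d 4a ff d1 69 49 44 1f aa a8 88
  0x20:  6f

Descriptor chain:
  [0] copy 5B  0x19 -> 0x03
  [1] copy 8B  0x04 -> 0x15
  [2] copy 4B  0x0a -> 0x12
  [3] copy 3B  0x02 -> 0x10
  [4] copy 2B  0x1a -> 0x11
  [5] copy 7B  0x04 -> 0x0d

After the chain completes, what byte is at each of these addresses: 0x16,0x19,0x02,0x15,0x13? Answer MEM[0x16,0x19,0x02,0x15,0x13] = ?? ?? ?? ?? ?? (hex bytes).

#0 dst[0x03+5] := {0x69,0x49,0x44,0x1f,0xaa}
#1 dst[0x15+8] := {0x49,0x44,0x1f,0xaa,0xdd,0x33,0x3c,0xea}
#2 dst[0x12+4] := {0x3c,0xea,0x89,0x75}
#3 dst[0x10+3] := {0x7f,0x69,0x49}
#4 dst[0x11+2] := {0x33,0x3c}
#5 dst[0x0d+7] := {0x49,0x44,0x1f,0xaa,0xdd,0x33,0x3c}
query mem[0x16]=0x44, mem[0x19]=0xdd, mem[0x02]=0x7f, mem[0x15]=0x75, mem[0x13]=0x3c

MEM[0x16,0x19,0x02,0x15,0x13] = 44 dd 7f 75 3c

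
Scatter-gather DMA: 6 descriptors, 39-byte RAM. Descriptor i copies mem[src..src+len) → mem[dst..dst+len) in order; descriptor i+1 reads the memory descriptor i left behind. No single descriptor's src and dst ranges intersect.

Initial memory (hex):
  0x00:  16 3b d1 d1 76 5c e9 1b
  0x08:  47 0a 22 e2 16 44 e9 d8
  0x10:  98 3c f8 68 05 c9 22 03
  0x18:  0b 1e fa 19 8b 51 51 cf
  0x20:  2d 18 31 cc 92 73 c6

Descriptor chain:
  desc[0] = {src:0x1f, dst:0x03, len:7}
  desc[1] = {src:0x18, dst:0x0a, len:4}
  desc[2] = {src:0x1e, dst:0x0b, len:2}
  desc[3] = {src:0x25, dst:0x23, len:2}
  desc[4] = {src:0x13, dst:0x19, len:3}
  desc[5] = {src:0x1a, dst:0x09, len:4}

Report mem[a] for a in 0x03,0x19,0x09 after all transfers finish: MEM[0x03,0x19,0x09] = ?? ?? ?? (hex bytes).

MEM[0x03,0x19,0x09] = cf 68 05

D0: mem[0x03..0x09] <- [cf 2d 18 31 cc 92 73]
D1: mem[0x0a..0x0d] <- [0b 1e fa 19]
D2: mem[0x0b..0x0c] <- [51 cf]
D3: mem[0x23..0x24] <- [73 c6]
D4: mem[0x19..0x1b] <- [68 05 c9]
D5: mem[0x09..0x0c] <- [05 c9 8b 51]
query mem[0x03]=0xcf, mem[0x19]=0x68, mem[0x09]=0x05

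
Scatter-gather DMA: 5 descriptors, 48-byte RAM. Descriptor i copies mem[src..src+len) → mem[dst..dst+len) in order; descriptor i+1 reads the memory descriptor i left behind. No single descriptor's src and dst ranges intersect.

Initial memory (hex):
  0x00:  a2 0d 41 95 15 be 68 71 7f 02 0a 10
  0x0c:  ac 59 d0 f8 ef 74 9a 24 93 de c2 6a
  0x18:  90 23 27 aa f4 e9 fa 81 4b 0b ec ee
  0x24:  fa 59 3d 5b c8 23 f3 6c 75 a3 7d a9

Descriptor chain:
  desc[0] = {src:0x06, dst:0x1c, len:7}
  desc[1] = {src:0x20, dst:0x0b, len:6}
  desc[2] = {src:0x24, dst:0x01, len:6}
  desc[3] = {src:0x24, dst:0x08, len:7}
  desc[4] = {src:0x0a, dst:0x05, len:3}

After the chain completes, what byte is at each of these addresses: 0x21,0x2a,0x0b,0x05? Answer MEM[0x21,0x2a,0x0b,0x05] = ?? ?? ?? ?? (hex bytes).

MEM[0x21,0x2a,0x0b,0x05] = 10 f3 5b 3d

D0: mem[0x1c..0x22] <- [68 71 7f 02 0a 10 ac]
D1: mem[0x0b..0x10] <- [0a 10 ac ee fa 59]
D2: mem[0x01..0x06] <- [fa 59 3d 5b c8 23]
D3: mem[0x08..0x0e] <- [fa 59 3d 5b c8 23 f3]
D4: mem[0x05..0x07] <- [3d 5b c8]
query mem[0x21]=0x10, mem[0x2a]=0xf3, mem[0x0b]=0x5b, mem[0x05]=0x3d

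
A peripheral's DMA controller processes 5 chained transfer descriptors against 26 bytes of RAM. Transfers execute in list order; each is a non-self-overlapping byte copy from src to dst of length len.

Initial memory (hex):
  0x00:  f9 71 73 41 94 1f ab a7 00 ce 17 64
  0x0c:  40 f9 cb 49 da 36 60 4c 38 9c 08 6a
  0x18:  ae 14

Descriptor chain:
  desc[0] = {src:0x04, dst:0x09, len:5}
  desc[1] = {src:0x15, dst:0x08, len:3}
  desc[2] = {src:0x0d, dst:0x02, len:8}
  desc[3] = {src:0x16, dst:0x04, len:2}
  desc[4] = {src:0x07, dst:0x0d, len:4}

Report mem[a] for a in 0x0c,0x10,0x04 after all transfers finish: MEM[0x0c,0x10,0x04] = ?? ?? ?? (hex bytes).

  after D0: wrote 5B at 0x09 = 941faba700
  after D1: wrote 3B at 0x08 = 9c086a
  after D2: wrote 8B at 0x02 = 00cb49da36604c38
  after D3: wrote 2B at 0x04 = 086a
  after D4: wrote 4B at 0x0d = 604c386a
query mem[0x0c]=0xa7, mem[0x10]=0x6a, mem[0x04]=0x08

MEM[0x0c,0x10,0x04] = a7 6a 08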